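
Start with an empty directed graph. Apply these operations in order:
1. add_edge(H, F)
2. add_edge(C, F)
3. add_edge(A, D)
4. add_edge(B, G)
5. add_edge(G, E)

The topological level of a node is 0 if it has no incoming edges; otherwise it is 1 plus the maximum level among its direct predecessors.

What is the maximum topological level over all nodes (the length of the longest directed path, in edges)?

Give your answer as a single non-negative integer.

Op 1: add_edge(H, F). Edges now: 1
Op 2: add_edge(C, F). Edges now: 2
Op 3: add_edge(A, D). Edges now: 3
Op 4: add_edge(B, G). Edges now: 4
Op 5: add_edge(G, E). Edges now: 5
Compute levels (Kahn BFS):
  sources (in-degree 0): A, B, C, H
  process A: level=0
    A->D: in-degree(D)=0, level(D)=1, enqueue
  process B: level=0
    B->G: in-degree(G)=0, level(G)=1, enqueue
  process C: level=0
    C->F: in-degree(F)=1, level(F)>=1
  process H: level=0
    H->F: in-degree(F)=0, level(F)=1, enqueue
  process D: level=1
  process G: level=1
    G->E: in-degree(E)=0, level(E)=2, enqueue
  process F: level=1
  process E: level=2
All levels: A:0, B:0, C:0, D:1, E:2, F:1, G:1, H:0
max level = 2

Answer: 2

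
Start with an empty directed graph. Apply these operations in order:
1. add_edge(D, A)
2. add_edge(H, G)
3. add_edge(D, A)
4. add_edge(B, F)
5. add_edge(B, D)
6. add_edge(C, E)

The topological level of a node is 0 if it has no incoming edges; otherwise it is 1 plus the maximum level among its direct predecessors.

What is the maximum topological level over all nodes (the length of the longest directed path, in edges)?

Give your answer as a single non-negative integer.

Answer: 2

Derivation:
Op 1: add_edge(D, A). Edges now: 1
Op 2: add_edge(H, G). Edges now: 2
Op 3: add_edge(D, A) (duplicate, no change). Edges now: 2
Op 4: add_edge(B, F). Edges now: 3
Op 5: add_edge(B, D). Edges now: 4
Op 6: add_edge(C, E). Edges now: 5
Compute levels (Kahn BFS):
  sources (in-degree 0): B, C, H
  process B: level=0
    B->D: in-degree(D)=0, level(D)=1, enqueue
    B->F: in-degree(F)=0, level(F)=1, enqueue
  process C: level=0
    C->E: in-degree(E)=0, level(E)=1, enqueue
  process H: level=0
    H->G: in-degree(G)=0, level(G)=1, enqueue
  process D: level=1
    D->A: in-degree(A)=0, level(A)=2, enqueue
  process F: level=1
  process E: level=1
  process G: level=1
  process A: level=2
All levels: A:2, B:0, C:0, D:1, E:1, F:1, G:1, H:0
max level = 2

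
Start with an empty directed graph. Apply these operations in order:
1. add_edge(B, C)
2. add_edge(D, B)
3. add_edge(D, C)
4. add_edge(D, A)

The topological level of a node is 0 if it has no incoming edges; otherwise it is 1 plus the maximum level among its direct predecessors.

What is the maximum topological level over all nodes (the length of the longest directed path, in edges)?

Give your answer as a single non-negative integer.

Op 1: add_edge(B, C). Edges now: 1
Op 2: add_edge(D, B). Edges now: 2
Op 3: add_edge(D, C). Edges now: 3
Op 4: add_edge(D, A). Edges now: 4
Compute levels (Kahn BFS):
  sources (in-degree 0): D
  process D: level=0
    D->A: in-degree(A)=0, level(A)=1, enqueue
    D->B: in-degree(B)=0, level(B)=1, enqueue
    D->C: in-degree(C)=1, level(C)>=1
  process A: level=1
  process B: level=1
    B->C: in-degree(C)=0, level(C)=2, enqueue
  process C: level=2
All levels: A:1, B:1, C:2, D:0
max level = 2

Answer: 2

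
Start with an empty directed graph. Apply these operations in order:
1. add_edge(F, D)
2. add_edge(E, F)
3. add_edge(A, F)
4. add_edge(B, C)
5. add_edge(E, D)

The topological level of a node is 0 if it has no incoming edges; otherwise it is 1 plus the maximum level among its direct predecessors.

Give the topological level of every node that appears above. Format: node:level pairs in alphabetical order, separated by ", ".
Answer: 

Answer: A:0, B:0, C:1, D:2, E:0, F:1

Derivation:
Op 1: add_edge(F, D). Edges now: 1
Op 2: add_edge(E, F). Edges now: 2
Op 3: add_edge(A, F). Edges now: 3
Op 4: add_edge(B, C). Edges now: 4
Op 5: add_edge(E, D). Edges now: 5
Compute levels (Kahn BFS):
  sources (in-degree 0): A, B, E
  process A: level=0
    A->F: in-degree(F)=1, level(F)>=1
  process B: level=0
    B->C: in-degree(C)=0, level(C)=1, enqueue
  process E: level=0
    E->D: in-degree(D)=1, level(D)>=1
    E->F: in-degree(F)=0, level(F)=1, enqueue
  process C: level=1
  process F: level=1
    F->D: in-degree(D)=0, level(D)=2, enqueue
  process D: level=2
All levels: A:0, B:0, C:1, D:2, E:0, F:1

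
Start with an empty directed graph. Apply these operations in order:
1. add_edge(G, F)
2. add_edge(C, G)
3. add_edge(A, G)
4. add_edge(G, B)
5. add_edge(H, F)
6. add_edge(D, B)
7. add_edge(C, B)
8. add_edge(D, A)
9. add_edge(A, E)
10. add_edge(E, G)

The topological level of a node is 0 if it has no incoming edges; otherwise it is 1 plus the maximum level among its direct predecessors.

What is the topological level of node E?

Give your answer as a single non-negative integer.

Op 1: add_edge(G, F). Edges now: 1
Op 2: add_edge(C, G). Edges now: 2
Op 3: add_edge(A, G). Edges now: 3
Op 4: add_edge(G, B). Edges now: 4
Op 5: add_edge(H, F). Edges now: 5
Op 6: add_edge(D, B). Edges now: 6
Op 7: add_edge(C, B). Edges now: 7
Op 8: add_edge(D, A). Edges now: 8
Op 9: add_edge(A, E). Edges now: 9
Op 10: add_edge(E, G). Edges now: 10
Compute levels (Kahn BFS):
  sources (in-degree 0): C, D, H
  process C: level=0
    C->B: in-degree(B)=2, level(B)>=1
    C->G: in-degree(G)=2, level(G)>=1
  process D: level=0
    D->A: in-degree(A)=0, level(A)=1, enqueue
    D->B: in-degree(B)=1, level(B)>=1
  process H: level=0
    H->F: in-degree(F)=1, level(F)>=1
  process A: level=1
    A->E: in-degree(E)=0, level(E)=2, enqueue
    A->G: in-degree(G)=1, level(G)>=2
  process E: level=2
    E->G: in-degree(G)=0, level(G)=3, enqueue
  process G: level=3
    G->B: in-degree(B)=0, level(B)=4, enqueue
    G->F: in-degree(F)=0, level(F)=4, enqueue
  process B: level=4
  process F: level=4
All levels: A:1, B:4, C:0, D:0, E:2, F:4, G:3, H:0
level(E) = 2

Answer: 2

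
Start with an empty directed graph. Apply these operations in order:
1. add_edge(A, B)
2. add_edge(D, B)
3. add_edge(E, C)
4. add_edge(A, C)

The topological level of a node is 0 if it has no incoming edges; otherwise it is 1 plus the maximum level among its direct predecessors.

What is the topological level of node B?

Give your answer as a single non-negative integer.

Answer: 1

Derivation:
Op 1: add_edge(A, B). Edges now: 1
Op 2: add_edge(D, B). Edges now: 2
Op 3: add_edge(E, C). Edges now: 3
Op 4: add_edge(A, C). Edges now: 4
Compute levels (Kahn BFS):
  sources (in-degree 0): A, D, E
  process A: level=0
    A->B: in-degree(B)=1, level(B)>=1
    A->C: in-degree(C)=1, level(C)>=1
  process D: level=0
    D->B: in-degree(B)=0, level(B)=1, enqueue
  process E: level=0
    E->C: in-degree(C)=0, level(C)=1, enqueue
  process B: level=1
  process C: level=1
All levels: A:0, B:1, C:1, D:0, E:0
level(B) = 1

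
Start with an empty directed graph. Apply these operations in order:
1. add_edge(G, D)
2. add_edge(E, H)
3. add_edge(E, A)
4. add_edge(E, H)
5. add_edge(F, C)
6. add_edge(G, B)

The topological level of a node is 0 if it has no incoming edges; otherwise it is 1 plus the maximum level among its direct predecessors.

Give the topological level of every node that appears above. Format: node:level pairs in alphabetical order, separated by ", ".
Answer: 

Answer: A:1, B:1, C:1, D:1, E:0, F:0, G:0, H:1

Derivation:
Op 1: add_edge(G, D). Edges now: 1
Op 2: add_edge(E, H). Edges now: 2
Op 3: add_edge(E, A). Edges now: 3
Op 4: add_edge(E, H) (duplicate, no change). Edges now: 3
Op 5: add_edge(F, C). Edges now: 4
Op 6: add_edge(G, B). Edges now: 5
Compute levels (Kahn BFS):
  sources (in-degree 0): E, F, G
  process E: level=0
    E->A: in-degree(A)=0, level(A)=1, enqueue
    E->H: in-degree(H)=0, level(H)=1, enqueue
  process F: level=0
    F->C: in-degree(C)=0, level(C)=1, enqueue
  process G: level=0
    G->B: in-degree(B)=0, level(B)=1, enqueue
    G->D: in-degree(D)=0, level(D)=1, enqueue
  process A: level=1
  process H: level=1
  process C: level=1
  process B: level=1
  process D: level=1
All levels: A:1, B:1, C:1, D:1, E:0, F:0, G:0, H:1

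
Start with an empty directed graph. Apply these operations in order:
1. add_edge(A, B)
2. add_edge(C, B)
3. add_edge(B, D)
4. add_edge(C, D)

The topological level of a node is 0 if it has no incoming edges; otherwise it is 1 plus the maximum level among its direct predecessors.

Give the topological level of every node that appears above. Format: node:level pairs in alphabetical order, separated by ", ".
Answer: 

Answer: A:0, B:1, C:0, D:2

Derivation:
Op 1: add_edge(A, B). Edges now: 1
Op 2: add_edge(C, B). Edges now: 2
Op 3: add_edge(B, D). Edges now: 3
Op 4: add_edge(C, D). Edges now: 4
Compute levels (Kahn BFS):
  sources (in-degree 0): A, C
  process A: level=0
    A->B: in-degree(B)=1, level(B)>=1
  process C: level=0
    C->B: in-degree(B)=0, level(B)=1, enqueue
    C->D: in-degree(D)=1, level(D)>=1
  process B: level=1
    B->D: in-degree(D)=0, level(D)=2, enqueue
  process D: level=2
All levels: A:0, B:1, C:0, D:2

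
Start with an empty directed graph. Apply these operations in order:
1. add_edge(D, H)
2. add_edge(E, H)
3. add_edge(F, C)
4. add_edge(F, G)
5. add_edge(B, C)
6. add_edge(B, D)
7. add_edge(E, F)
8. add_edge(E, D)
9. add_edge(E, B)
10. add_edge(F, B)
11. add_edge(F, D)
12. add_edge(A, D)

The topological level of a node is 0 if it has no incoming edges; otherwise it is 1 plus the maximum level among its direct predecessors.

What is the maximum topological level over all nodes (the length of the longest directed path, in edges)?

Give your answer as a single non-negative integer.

Op 1: add_edge(D, H). Edges now: 1
Op 2: add_edge(E, H). Edges now: 2
Op 3: add_edge(F, C). Edges now: 3
Op 4: add_edge(F, G). Edges now: 4
Op 5: add_edge(B, C). Edges now: 5
Op 6: add_edge(B, D). Edges now: 6
Op 7: add_edge(E, F). Edges now: 7
Op 8: add_edge(E, D). Edges now: 8
Op 9: add_edge(E, B). Edges now: 9
Op 10: add_edge(F, B). Edges now: 10
Op 11: add_edge(F, D). Edges now: 11
Op 12: add_edge(A, D). Edges now: 12
Compute levels (Kahn BFS):
  sources (in-degree 0): A, E
  process A: level=0
    A->D: in-degree(D)=3, level(D)>=1
  process E: level=0
    E->B: in-degree(B)=1, level(B)>=1
    E->D: in-degree(D)=2, level(D)>=1
    E->F: in-degree(F)=0, level(F)=1, enqueue
    E->H: in-degree(H)=1, level(H)>=1
  process F: level=1
    F->B: in-degree(B)=0, level(B)=2, enqueue
    F->C: in-degree(C)=1, level(C)>=2
    F->D: in-degree(D)=1, level(D)>=2
    F->G: in-degree(G)=0, level(G)=2, enqueue
  process B: level=2
    B->C: in-degree(C)=0, level(C)=3, enqueue
    B->D: in-degree(D)=0, level(D)=3, enqueue
  process G: level=2
  process C: level=3
  process D: level=3
    D->H: in-degree(H)=0, level(H)=4, enqueue
  process H: level=4
All levels: A:0, B:2, C:3, D:3, E:0, F:1, G:2, H:4
max level = 4

Answer: 4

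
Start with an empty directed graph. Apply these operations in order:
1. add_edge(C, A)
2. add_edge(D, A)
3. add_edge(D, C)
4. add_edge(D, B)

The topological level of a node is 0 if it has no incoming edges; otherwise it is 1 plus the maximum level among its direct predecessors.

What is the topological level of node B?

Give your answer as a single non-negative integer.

Op 1: add_edge(C, A). Edges now: 1
Op 2: add_edge(D, A). Edges now: 2
Op 3: add_edge(D, C). Edges now: 3
Op 4: add_edge(D, B). Edges now: 4
Compute levels (Kahn BFS):
  sources (in-degree 0): D
  process D: level=0
    D->A: in-degree(A)=1, level(A)>=1
    D->B: in-degree(B)=0, level(B)=1, enqueue
    D->C: in-degree(C)=0, level(C)=1, enqueue
  process B: level=1
  process C: level=1
    C->A: in-degree(A)=0, level(A)=2, enqueue
  process A: level=2
All levels: A:2, B:1, C:1, D:0
level(B) = 1

Answer: 1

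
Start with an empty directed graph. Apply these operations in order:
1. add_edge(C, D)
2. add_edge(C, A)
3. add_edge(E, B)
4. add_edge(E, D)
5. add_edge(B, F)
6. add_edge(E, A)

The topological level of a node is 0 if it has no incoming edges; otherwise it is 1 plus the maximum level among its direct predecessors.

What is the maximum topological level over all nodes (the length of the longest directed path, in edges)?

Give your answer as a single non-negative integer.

Answer: 2

Derivation:
Op 1: add_edge(C, D). Edges now: 1
Op 2: add_edge(C, A). Edges now: 2
Op 3: add_edge(E, B). Edges now: 3
Op 4: add_edge(E, D). Edges now: 4
Op 5: add_edge(B, F). Edges now: 5
Op 6: add_edge(E, A). Edges now: 6
Compute levels (Kahn BFS):
  sources (in-degree 0): C, E
  process C: level=0
    C->A: in-degree(A)=1, level(A)>=1
    C->D: in-degree(D)=1, level(D)>=1
  process E: level=0
    E->A: in-degree(A)=0, level(A)=1, enqueue
    E->B: in-degree(B)=0, level(B)=1, enqueue
    E->D: in-degree(D)=0, level(D)=1, enqueue
  process A: level=1
  process B: level=1
    B->F: in-degree(F)=0, level(F)=2, enqueue
  process D: level=1
  process F: level=2
All levels: A:1, B:1, C:0, D:1, E:0, F:2
max level = 2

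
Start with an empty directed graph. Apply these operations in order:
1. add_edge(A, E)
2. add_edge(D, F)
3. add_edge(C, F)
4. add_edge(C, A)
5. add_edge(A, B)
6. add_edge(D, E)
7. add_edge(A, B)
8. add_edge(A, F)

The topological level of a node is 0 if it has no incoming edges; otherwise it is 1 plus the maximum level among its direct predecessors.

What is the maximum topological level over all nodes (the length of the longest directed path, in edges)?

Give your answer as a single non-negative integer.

Answer: 2

Derivation:
Op 1: add_edge(A, E). Edges now: 1
Op 2: add_edge(D, F). Edges now: 2
Op 3: add_edge(C, F). Edges now: 3
Op 4: add_edge(C, A). Edges now: 4
Op 5: add_edge(A, B). Edges now: 5
Op 6: add_edge(D, E). Edges now: 6
Op 7: add_edge(A, B) (duplicate, no change). Edges now: 6
Op 8: add_edge(A, F). Edges now: 7
Compute levels (Kahn BFS):
  sources (in-degree 0): C, D
  process C: level=0
    C->A: in-degree(A)=0, level(A)=1, enqueue
    C->F: in-degree(F)=2, level(F)>=1
  process D: level=0
    D->E: in-degree(E)=1, level(E)>=1
    D->F: in-degree(F)=1, level(F)>=1
  process A: level=1
    A->B: in-degree(B)=0, level(B)=2, enqueue
    A->E: in-degree(E)=0, level(E)=2, enqueue
    A->F: in-degree(F)=0, level(F)=2, enqueue
  process B: level=2
  process E: level=2
  process F: level=2
All levels: A:1, B:2, C:0, D:0, E:2, F:2
max level = 2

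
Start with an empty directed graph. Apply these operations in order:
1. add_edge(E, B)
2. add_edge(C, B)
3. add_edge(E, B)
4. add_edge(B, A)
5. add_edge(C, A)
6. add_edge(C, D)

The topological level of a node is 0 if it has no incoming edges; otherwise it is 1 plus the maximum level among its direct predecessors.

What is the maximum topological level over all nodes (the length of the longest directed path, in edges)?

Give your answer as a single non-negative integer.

Answer: 2

Derivation:
Op 1: add_edge(E, B). Edges now: 1
Op 2: add_edge(C, B). Edges now: 2
Op 3: add_edge(E, B) (duplicate, no change). Edges now: 2
Op 4: add_edge(B, A). Edges now: 3
Op 5: add_edge(C, A). Edges now: 4
Op 6: add_edge(C, D). Edges now: 5
Compute levels (Kahn BFS):
  sources (in-degree 0): C, E
  process C: level=0
    C->A: in-degree(A)=1, level(A)>=1
    C->B: in-degree(B)=1, level(B)>=1
    C->D: in-degree(D)=0, level(D)=1, enqueue
  process E: level=0
    E->B: in-degree(B)=0, level(B)=1, enqueue
  process D: level=1
  process B: level=1
    B->A: in-degree(A)=0, level(A)=2, enqueue
  process A: level=2
All levels: A:2, B:1, C:0, D:1, E:0
max level = 2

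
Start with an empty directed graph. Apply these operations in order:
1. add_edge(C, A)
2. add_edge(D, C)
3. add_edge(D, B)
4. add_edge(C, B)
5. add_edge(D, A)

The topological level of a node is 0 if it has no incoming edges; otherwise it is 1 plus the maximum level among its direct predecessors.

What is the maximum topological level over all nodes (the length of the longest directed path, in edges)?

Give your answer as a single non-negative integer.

Answer: 2

Derivation:
Op 1: add_edge(C, A). Edges now: 1
Op 2: add_edge(D, C). Edges now: 2
Op 3: add_edge(D, B). Edges now: 3
Op 4: add_edge(C, B). Edges now: 4
Op 5: add_edge(D, A). Edges now: 5
Compute levels (Kahn BFS):
  sources (in-degree 0): D
  process D: level=0
    D->A: in-degree(A)=1, level(A)>=1
    D->B: in-degree(B)=1, level(B)>=1
    D->C: in-degree(C)=0, level(C)=1, enqueue
  process C: level=1
    C->A: in-degree(A)=0, level(A)=2, enqueue
    C->B: in-degree(B)=0, level(B)=2, enqueue
  process A: level=2
  process B: level=2
All levels: A:2, B:2, C:1, D:0
max level = 2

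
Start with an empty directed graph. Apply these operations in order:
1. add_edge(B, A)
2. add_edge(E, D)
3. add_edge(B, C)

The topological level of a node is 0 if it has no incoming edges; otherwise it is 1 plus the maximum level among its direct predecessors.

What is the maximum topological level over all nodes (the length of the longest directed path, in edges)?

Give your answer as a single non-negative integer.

Answer: 1

Derivation:
Op 1: add_edge(B, A). Edges now: 1
Op 2: add_edge(E, D). Edges now: 2
Op 3: add_edge(B, C). Edges now: 3
Compute levels (Kahn BFS):
  sources (in-degree 0): B, E
  process B: level=0
    B->A: in-degree(A)=0, level(A)=1, enqueue
    B->C: in-degree(C)=0, level(C)=1, enqueue
  process E: level=0
    E->D: in-degree(D)=0, level(D)=1, enqueue
  process A: level=1
  process C: level=1
  process D: level=1
All levels: A:1, B:0, C:1, D:1, E:0
max level = 1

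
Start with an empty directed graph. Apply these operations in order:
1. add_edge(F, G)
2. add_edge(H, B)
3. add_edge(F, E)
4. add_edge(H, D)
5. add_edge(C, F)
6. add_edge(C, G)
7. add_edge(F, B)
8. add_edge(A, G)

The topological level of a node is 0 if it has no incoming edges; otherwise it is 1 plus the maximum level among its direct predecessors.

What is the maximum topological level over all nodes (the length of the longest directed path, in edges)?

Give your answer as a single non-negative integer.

Answer: 2

Derivation:
Op 1: add_edge(F, G). Edges now: 1
Op 2: add_edge(H, B). Edges now: 2
Op 3: add_edge(F, E). Edges now: 3
Op 4: add_edge(H, D). Edges now: 4
Op 5: add_edge(C, F). Edges now: 5
Op 6: add_edge(C, G). Edges now: 6
Op 7: add_edge(F, B). Edges now: 7
Op 8: add_edge(A, G). Edges now: 8
Compute levels (Kahn BFS):
  sources (in-degree 0): A, C, H
  process A: level=0
    A->G: in-degree(G)=2, level(G)>=1
  process C: level=0
    C->F: in-degree(F)=0, level(F)=1, enqueue
    C->G: in-degree(G)=1, level(G)>=1
  process H: level=0
    H->B: in-degree(B)=1, level(B)>=1
    H->D: in-degree(D)=0, level(D)=1, enqueue
  process F: level=1
    F->B: in-degree(B)=0, level(B)=2, enqueue
    F->E: in-degree(E)=0, level(E)=2, enqueue
    F->G: in-degree(G)=0, level(G)=2, enqueue
  process D: level=1
  process B: level=2
  process E: level=2
  process G: level=2
All levels: A:0, B:2, C:0, D:1, E:2, F:1, G:2, H:0
max level = 2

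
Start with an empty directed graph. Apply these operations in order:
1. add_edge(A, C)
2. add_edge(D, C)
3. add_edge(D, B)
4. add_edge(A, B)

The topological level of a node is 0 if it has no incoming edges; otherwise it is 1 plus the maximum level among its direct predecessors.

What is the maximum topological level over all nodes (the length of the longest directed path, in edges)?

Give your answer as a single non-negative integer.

Answer: 1

Derivation:
Op 1: add_edge(A, C). Edges now: 1
Op 2: add_edge(D, C). Edges now: 2
Op 3: add_edge(D, B). Edges now: 3
Op 4: add_edge(A, B). Edges now: 4
Compute levels (Kahn BFS):
  sources (in-degree 0): A, D
  process A: level=0
    A->B: in-degree(B)=1, level(B)>=1
    A->C: in-degree(C)=1, level(C)>=1
  process D: level=0
    D->B: in-degree(B)=0, level(B)=1, enqueue
    D->C: in-degree(C)=0, level(C)=1, enqueue
  process B: level=1
  process C: level=1
All levels: A:0, B:1, C:1, D:0
max level = 1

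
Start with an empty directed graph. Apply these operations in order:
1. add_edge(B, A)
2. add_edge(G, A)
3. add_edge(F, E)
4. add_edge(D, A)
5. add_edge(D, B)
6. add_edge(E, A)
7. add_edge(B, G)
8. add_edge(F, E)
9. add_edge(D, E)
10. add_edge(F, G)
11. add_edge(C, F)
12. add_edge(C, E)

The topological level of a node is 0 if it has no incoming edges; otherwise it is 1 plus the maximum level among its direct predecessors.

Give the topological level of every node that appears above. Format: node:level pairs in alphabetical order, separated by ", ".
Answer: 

Answer: A:3, B:1, C:0, D:0, E:2, F:1, G:2

Derivation:
Op 1: add_edge(B, A). Edges now: 1
Op 2: add_edge(G, A). Edges now: 2
Op 3: add_edge(F, E). Edges now: 3
Op 4: add_edge(D, A). Edges now: 4
Op 5: add_edge(D, B). Edges now: 5
Op 6: add_edge(E, A). Edges now: 6
Op 7: add_edge(B, G). Edges now: 7
Op 8: add_edge(F, E) (duplicate, no change). Edges now: 7
Op 9: add_edge(D, E). Edges now: 8
Op 10: add_edge(F, G). Edges now: 9
Op 11: add_edge(C, F). Edges now: 10
Op 12: add_edge(C, E). Edges now: 11
Compute levels (Kahn BFS):
  sources (in-degree 0): C, D
  process C: level=0
    C->E: in-degree(E)=2, level(E)>=1
    C->F: in-degree(F)=0, level(F)=1, enqueue
  process D: level=0
    D->A: in-degree(A)=3, level(A)>=1
    D->B: in-degree(B)=0, level(B)=1, enqueue
    D->E: in-degree(E)=1, level(E)>=1
  process F: level=1
    F->E: in-degree(E)=0, level(E)=2, enqueue
    F->G: in-degree(G)=1, level(G)>=2
  process B: level=1
    B->A: in-degree(A)=2, level(A)>=2
    B->G: in-degree(G)=0, level(G)=2, enqueue
  process E: level=2
    E->A: in-degree(A)=1, level(A)>=3
  process G: level=2
    G->A: in-degree(A)=0, level(A)=3, enqueue
  process A: level=3
All levels: A:3, B:1, C:0, D:0, E:2, F:1, G:2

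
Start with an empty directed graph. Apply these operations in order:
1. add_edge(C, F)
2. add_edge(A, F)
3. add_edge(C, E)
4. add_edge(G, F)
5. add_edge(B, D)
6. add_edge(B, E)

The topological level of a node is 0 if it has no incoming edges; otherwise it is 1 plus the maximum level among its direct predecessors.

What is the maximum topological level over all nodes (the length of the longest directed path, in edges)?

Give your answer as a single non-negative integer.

Answer: 1

Derivation:
Op 1: add_edge(C, F). Edges now: 1
Op 2: add_edge(A, F). Edges now: 2
Op 3: add_edge(C, E). Edges now: 3
Op 4: add_edge(G, F). Edges now: 4
Op 5: add_edge(B, D). Edges now: 5
Op 6: add_edge(B, E). Edges now: 6
Compute levels (Kahn BFS):
  sources (in-degree 0): A, B, C, G
  process A: level=0
    A->F: in-degree(F)=2, level(F)>=1
  process B: level=0
    B->D: in-degree(D)=0, level(D)=1, enqueue
    B->E: in-degree(E)=1, level(E)>=1
  process C: level=0
    C->E: in-degree(E)=0, level(E)=1, enqueue
    C->F: in-degree(F)=1, level(F)>=1
  process G: level=0
    G->F: in-degree(F)=0, level(F)=1, enqueue
  process D: level=1
  process E: level=1
  process F: level=1
All levels: A:0, B:0, C:0, D:1, E:1, F:1, G:0
max level = 1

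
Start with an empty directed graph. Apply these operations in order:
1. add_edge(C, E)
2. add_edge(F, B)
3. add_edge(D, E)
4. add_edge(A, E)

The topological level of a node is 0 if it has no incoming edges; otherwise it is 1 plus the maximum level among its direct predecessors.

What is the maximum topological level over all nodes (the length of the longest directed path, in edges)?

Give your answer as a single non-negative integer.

Answer: 1

Derivation:
Op 1: add_edge(C, E). Edges now: 1
Op 2: add_edge(F, B). Edges now: 2
Op 3: add_edge(D, E). Edges now: 3
Op 4: add_edge(A, E). Edges now: 4
Compute levels (Kahn BFS):
  sources (in-degree 0): A, C, D, F
  process A: level=0
    A->E: in-degree(E)=2, level(E)>=1
  process C: level=0
    C->E: in-degree(E)=1, level(E)>=1
  process D: level=0
    D->E: in-degree(E)=0, level(E)=1, enqueue
  process F: level=0
    F->B: in-degree(B)=0, level(B)=1, enqueue
  process E: level=1
  process B: level=1
All levels: A:0, B:1, C:0, D:0, E:1, F:0
max level = 1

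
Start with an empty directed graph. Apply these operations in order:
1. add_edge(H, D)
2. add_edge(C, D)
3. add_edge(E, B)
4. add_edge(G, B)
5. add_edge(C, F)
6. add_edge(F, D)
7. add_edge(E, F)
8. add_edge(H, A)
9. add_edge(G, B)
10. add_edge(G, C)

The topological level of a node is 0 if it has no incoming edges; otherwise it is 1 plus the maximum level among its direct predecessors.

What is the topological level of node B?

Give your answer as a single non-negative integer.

Answer: 1

Derivation:
Op 1: add_edge(H, D). Edges now: 1
Op 2: add_edge(C, D). Edges now: 2
Op 3: add_edge(E, B). Edges now: 3
Op 4: add_edge(G, B). Edges now: 4
Op 5: add_edge(C, F). Edges now: 5
Op 6: add_edge(F, D). Edges now: 6
Op 7: add_edge(E, F). Edges now: 7
Op 8: add_edge(H, A). Edges now: 8
Op 9: add_edge(G, B) (duplicate, no change). Edges now: 8
Op 10: add_edge(G, C). Edges now: 9
Compute levels (Kahn BFS):
  sources (in-degree 0): E, G, H
  process E: level=0
    E->B: in-degree(B)=1, level(B)>=1
    E->F: in-degree(F)=1, level(F)>=1
  process G: level=0
    G->B: in-degree(B)=0, level(B)=1, enqueue
    G->C: in-degree(C)=0, level(C)=1, enqueue
  process H: level=0
    H->A: in-degree(A)=0, level(A)=1, enqueue
    H->D: in-degree(D)=2, level(D)>=1
  process B: level=1
  process C: level=1
    C->D: in-degree(D)=1, level(D)>=2
    C->F: in-degree(F)=0, level(F)=2, enqueue
  process A: level=1
  process F: level=2
    F->D: in-degree(D)=0, level(D)=3, enqueue
  process D: level=3
All levels: A:1, B:1, C:1, D:3, E:0, F:2, G:0, H:0
level(B) = 1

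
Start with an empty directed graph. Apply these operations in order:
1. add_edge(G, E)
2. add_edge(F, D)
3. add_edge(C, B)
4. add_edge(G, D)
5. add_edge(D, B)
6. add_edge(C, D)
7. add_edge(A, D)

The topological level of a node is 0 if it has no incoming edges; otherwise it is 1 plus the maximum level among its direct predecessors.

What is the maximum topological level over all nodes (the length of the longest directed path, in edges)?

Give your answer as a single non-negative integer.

Answer: 2

Derivation:
Op 1: add_edge(G, E). Edges now: 1
Op 2: add_edge(F, D). Edges now: 2
Op 3: add_edge(C, B). Edges now: 3
Op 4: add_edge(G, D). Edges now: 4
Op 5: add_edge(D, B). Edges now: 5
Op 6: add_edge(C, D). Edges now: 6
Op 7: add_edge(A, D). Edges now: 7
Compute levels (Kahn BFS):
  sources (in-degree 0): A, C, F, G
  process A: level=0
    A->D: in-degree(D)=3, level(D)>=1
  process C: level=0
    C->B: in-degree(B)=1, level(B)>=1
    C->D: in-degree(D)=2, level(D)>=1
  process F: level=0
    F->D: in-degree(D)=1, level(D)>=1
  process G: level=0
    G->D: in-degree(D)=0, level(D)=1, enqueue
    G->E: in-degree(E)=0, level(E)=1, enqueue
  process D: level=1
    D->B: in-degree(B)=0, level(B)=2, enqueue
  process E: level=1
  process B: level=2
All levels: A:0, B:2, C:0, D:1, E:1, F:0, G:0
max level = 2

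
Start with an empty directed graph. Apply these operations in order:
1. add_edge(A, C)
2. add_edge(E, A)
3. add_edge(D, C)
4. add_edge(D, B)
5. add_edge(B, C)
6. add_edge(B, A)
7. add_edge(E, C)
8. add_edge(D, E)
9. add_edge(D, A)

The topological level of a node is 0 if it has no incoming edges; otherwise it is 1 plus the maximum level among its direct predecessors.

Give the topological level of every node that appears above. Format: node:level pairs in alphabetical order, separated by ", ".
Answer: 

Op 1: add_edge(A, C). Edges now: 1
Op 2: add_edge(E, A). Edges now: 2
Op 3: add_edge(D, C). Edges now: 3
Op 4: add_edge(D, B). Edges now: 4
Op 5: add_edge(B, C). Edges now: 5
Op 6: add_edge(B, A). Edges now: 6
Op 7: add_edge(E, C). Edges now: 7
Op 8: add_edge(D, E). Edges now: 8
Op 9: add_edge(D, A). Edges now: 9
Compute levels (Kahn BFS):
  sources (in-degree 0): D
  process D: level=0
    D->A: in-degree(A)=2, level(A)>=1
    D->B: in-degree(B)=0, level(B)=1, enqueue
    D->C: in-degree(C)=3, level(C)>=1
    D->E: in-degree(E)=0, level(E)=1, enqueue
  process B: level=1
    B->A: in-degree(A)=1, level(A)>=2
    B->C: in-degree(C)=2, level(C)>=2
  process E: level=1
    E->A: in-degree(A)=0, level(A)=2, enqueue
    E->C: in-degree(C)=1, level(C)>=2
  process A: level=2
    A->C: in-degree(C)=0, level(C)=3, enqueue
  process C: level=3
All levels: A:2, B:1, C:3, D:0, E:1

Answer: A:2, B:1, C:3, D:0, E:1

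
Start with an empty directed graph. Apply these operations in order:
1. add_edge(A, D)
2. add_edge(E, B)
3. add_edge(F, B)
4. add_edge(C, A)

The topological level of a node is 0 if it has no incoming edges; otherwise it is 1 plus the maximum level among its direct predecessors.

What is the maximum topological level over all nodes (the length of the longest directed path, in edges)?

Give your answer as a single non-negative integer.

Answer: 2

Derivation:
Op 1: add_edge(A, D). Edges now: 1
Op 2: add_edge(E, B). Edges now: 2
Op 3: add_edge(F, B). Edges now: 3
Op 4: add_edge(C, A). Edges now: 4
Compute levels (Kahn BFS):
  sources (in-degree 0): C, E, F
  process C: level=0
    C->A: in-degree(A)=0, level(A)=1, enqueue
  process E: level=0
    E->B: in-degree(B)=1, level(B)>=1
  process F: level=0
    F->B: in-degree(B)=0, level(B)=1, enqueue
  process A: level=1
    A->D: in-degree(D)=0, level(D)=2, enqueue
  process B: level=1
  process D: level=2
All levels: A:1, B:1, C:0, D:2, E:0, F:0
max level = 2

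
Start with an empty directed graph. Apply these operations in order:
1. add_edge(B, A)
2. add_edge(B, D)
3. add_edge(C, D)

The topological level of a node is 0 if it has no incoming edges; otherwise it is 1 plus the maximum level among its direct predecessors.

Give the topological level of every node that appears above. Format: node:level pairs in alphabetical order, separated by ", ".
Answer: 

Op 1: add_edge(B, A). Edges now: 1
Op 2: add_edge(B, D). Edges now: 2
Op 3: add_edge(C, D). Edges now: 3
Compute levels (Kahn BFS):
  sources (in-degree 0): B, C
  process B: level=0
    B->A: in-degree(A)=0, level(A)=1, enqueue
    B->D: in-degree(D)=1, level(D)>=1
  process C: level=0
    C->D: in-degree(D)=0, level(D)=1, enqueue
  process A: level=1
  process D: level=1
All levels: A:1, B:0, C:0, D:1

Answer: A:1, B:0, C:0, D:1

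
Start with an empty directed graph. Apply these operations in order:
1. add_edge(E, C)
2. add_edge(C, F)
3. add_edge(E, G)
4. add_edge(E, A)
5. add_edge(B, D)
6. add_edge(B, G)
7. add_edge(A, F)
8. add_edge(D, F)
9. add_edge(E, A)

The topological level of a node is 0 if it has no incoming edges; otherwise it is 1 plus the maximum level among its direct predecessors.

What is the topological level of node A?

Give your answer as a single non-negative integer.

Op 1: add_edge(E, C). Edges now: 1
Op 2: add_edge(C, F). Edges now: 2
Op 3: add_edge(E, G). Edges now: 3
Op 4: add_edge(E, A). Edges now: 4
Op 5: add_edge(B, D). Edges now: 5
Op 6: add_edge(B, G). Edges now: 6
Op 7: add_edge(A, F). Edges now: 7
Op 8: add_edge(D, F). Edges now: 8
Op 9: add_edge(E, A) (duplicate, no change). Edges now: 8
Compute levels (Kahn BFS):
  sources (in-degree 0): B, E
  process B: level=0
    B->D: in-degree(D)=0, level(D)=1, enqueue
    B->G: in-degree(G)=1, level(G)>=1
  process E: level=0
    E->A: in-degree(A)=0, level(A)=1, enqueue
    E->C: in-degree(C)=0, level(C)=1, enqueue
    E->G: in-degree(G)=0, level(G)=1, enqueue
  process D: level=1
    D->F: in-degree(F)=2, level(F)>=2
  process A: level=1
    A->F: in-degree(F)=1, level(F)>=2
  process C: level=1
    C->F: in-degree(F)=0, level(F)=2, enqueue
  process G: level=1
  process F: level=2
All levels: A:1, B:0, C:1, D:1, E:0, F:2, G:1
level(A) = 1

Answer: 1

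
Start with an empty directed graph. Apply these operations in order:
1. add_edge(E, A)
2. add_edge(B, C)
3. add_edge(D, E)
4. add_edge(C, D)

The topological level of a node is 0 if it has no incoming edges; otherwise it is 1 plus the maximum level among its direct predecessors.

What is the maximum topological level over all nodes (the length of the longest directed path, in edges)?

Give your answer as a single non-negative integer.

Answer: 4

Derivation:
Op 1: add_edge(E, A). Edges now: 1
Op 2: add_edge(B, C). Edges now: 2
Op 3: add_edge(D, E). Edges now: 3
Op 4: add_edge(C, D). Edges now: 4
Compute levels (Kahn BFS):
  sources (in-degree 0): B
  process B: level=0
    B->C: in-degree(C)=0, level(C)=1, enqueue
  process C: level=1
    C->D: in-degree(D)=0, level(D)=2, enqueue
  process D: level=2
    D->E: in-degree(E)=0, level(E)=3, enqueue
  process E: level=3
    E->A: in-degree(A)=0, level(A)=4, enqueue
  process A: level=4
All levels: A:4, B:0, C:1, D:2, E:3
max level = 4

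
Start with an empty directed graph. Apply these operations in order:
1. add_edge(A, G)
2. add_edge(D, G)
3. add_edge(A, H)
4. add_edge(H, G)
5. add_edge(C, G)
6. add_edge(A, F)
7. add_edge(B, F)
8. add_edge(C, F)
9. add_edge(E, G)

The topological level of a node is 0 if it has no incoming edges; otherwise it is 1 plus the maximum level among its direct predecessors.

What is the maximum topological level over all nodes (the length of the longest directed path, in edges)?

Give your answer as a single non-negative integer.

Op 1: add_edge(A, G). Edges now: 1
Op 2: add_edge(D, G). Edges now: 2
Op 3: add_edge(A, H). Edges now: 3
Op 4: add_edge(H, G). Edges now: 4
Op 5: add_edge(C, G). Edges now: 5
Op 6: add_edge(A, F). Edges now: 6
Op 7: add_edge(B, F). Edges now: 7
Op 8: add_edge(C, F). Edges now: 8
Op 9: add_edge(E, G). Edges now: 9
Compute levels (Kahn BFS):
  sources (in-degree 0): A, B, C, D, E
  process A: level=0
    A->F: in-degree(F)=2, level(F)>=1
    A->G: in-degree(G)=4, level(G)>=1
    A->H: in-degree(H)=0, level(H)=1, enqueue
  process B: level=0
    B->F: in-degree(F)=1, level(F)>=1
  process C: level=0
    C->F: in-degree(F)=0, level(F)=1, enqueue
    C->G: in-degree(G)=3, level(G)>=1
  process D: level=0
    D->G: in-degree(G)=2, level(G)>=1
  process E: level=0
    E->G: in-degree(G)=1, level(G)>=1
  process H: level=1
    H->G: in-degree(G)=0, level(G)=2, enqueue
  process F: level=1
  process G: level=2
All levels: A:0, B:0, C:0, D:0, E:0, F:1, G:2, H:1
max level = 2

Answer: 2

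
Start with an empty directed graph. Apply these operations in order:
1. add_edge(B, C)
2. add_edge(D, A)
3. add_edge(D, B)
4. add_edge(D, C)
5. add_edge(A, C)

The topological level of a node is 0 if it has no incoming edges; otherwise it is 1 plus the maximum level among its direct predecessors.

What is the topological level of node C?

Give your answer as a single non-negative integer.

Answer: 2

Derivation:
Op 1: add_edge(B, C). Edges now: 1
Op 2: add_edge(D, A). Edges now: 2
Op 3: add_edge(D, B). Edges now: 3
Op 4: add_edge(D, C). Edges now: 4
Op 5: add_edge(A, C). Edges now: 5
Compute levels (Kahn BFS):
  sources (in-degree 0): D
  process D: level=0
    D->A: in-degree(A)=0, level(A)=1, enqueue
    D->B: in-degree(B)=0, level(B)=1, enqueue
    D->C: in-degree(C)=2, level(C)>=1
  process A: level=1
    A->C: in-degree(C)=1, level(C)>=2
  process B: level=1
    B->C: in-degree(C)=0, level(C)=2, enqueue
  process C: level=2
All levels: A:1, B:1, C:2, D:0
level(C) = 2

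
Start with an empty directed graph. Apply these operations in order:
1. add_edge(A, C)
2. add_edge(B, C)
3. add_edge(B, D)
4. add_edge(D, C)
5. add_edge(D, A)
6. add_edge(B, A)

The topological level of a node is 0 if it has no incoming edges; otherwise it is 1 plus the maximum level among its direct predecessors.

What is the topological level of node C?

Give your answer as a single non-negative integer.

Op 1: add_edge(A, C). Edges now: 1
Op 2: add_edge(B, C). Edges now: 2
Op 3: add_edge(B, D). Edges now: 3
Op 4: add_edge(D, C). Edges now: 4
Op 5: add_edge(D, A). Edges now: 5
Op 6: add_edge(B, A). Edges now: 6
Compute levels (Kahn BFS):
  sources (in-degree 0): B
  process B: level=0
    B->A: in-degree(A)=1, level(A)>=1
    B->C: in-degree(C)=2, level(C)>=1
    B->D: in-degree(D)=0, level(D)=1, enqueue
  process D: level=1
    D->A: in-degree(A)=0, level(A)=2, enqueue
    D->C: in-degree(C)=1, level(C)>=2
  process A: level=2
    A->C: in-degree(C)=0, level(C)=3, enqueue
  process C: level=3
All levels: A:2, B:0, C:3, D:1
level(C) = 3

Answer: 3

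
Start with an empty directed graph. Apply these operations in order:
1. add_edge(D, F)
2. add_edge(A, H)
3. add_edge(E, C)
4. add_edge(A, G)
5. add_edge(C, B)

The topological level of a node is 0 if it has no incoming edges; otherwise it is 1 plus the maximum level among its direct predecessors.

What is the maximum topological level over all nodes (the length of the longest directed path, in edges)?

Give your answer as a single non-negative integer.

Op 1: add_edge(D, F). Edges now: 1
Op 2: add_edge(A, H). Edges now: 2
Op 3: add_edge(E, C). Edges now: 3
Op 4: add_edge(A, G). Edges now: 4
Op 5: add_edge(C, B). Edges now: 5
Compute levels (Kahn BFS):
  sources (in-degree 0): A, D, E
  process A: level=0
    A->G: in-degree(G)=0, level(G)=1, enqueue
    A->H: in-degree(H)=0, level(H)=1, enqueue
  process D: level=0
    D->F: in-degree(F)=0, level(F)=1, enqueue
  process E: level=0
    E->C: in-degree(C)=0, level(C)=1, enqueue
  process G: level=1
  process H: level=1
  process F: level=1
  process C: level=1
    C->B: in-degree(B)=0, level(B)=2, enqueue
  process B: level=2
All levels: A:0, B:2, C:1, D:0, E:0, F:1, G:1, H:1
max level = 2

Answer: 2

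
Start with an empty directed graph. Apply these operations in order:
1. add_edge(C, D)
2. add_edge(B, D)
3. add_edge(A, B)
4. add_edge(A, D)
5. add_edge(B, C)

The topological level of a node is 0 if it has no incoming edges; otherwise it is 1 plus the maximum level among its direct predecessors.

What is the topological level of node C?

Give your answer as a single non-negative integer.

Answer: 2

Derivation:
Op 1: add_edge(C, D). Edges now: 1
Op 2: add_edge(B, D). Edges now: 2
Op 3: add_edge(A, B). Edges now: 3
Op 4: add_edge(A, D). Edges now: 4
Op 5: add_edge(B, C). Edges now: 5
Compute levels (Kahn BFS):
  sources (in-degree 0): A
  process A: level=0
    A->B: in-degree(B)=0, level(B)=1, enqueue
    A->D: in-degree(D)=2, level(D)>=1
  process B: level=1
    B->C: in-degree(C)=0, level(C)=2, enqueue
    B->D: in-degree(D)=1, level(D)>=2
  process C: level=2
    C->D: in-degree(D)=0, level(D)=3, enqueue
  process D: level=3
All levels: A:0, B:1, C:2, D:3
level(C) = 2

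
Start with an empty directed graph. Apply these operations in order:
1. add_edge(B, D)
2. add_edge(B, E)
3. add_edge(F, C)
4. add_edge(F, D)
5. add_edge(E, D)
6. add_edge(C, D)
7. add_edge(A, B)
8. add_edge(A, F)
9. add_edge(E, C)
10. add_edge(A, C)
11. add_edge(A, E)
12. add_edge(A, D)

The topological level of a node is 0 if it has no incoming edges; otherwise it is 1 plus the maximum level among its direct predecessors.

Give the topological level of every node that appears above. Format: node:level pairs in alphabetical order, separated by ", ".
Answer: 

Answer: A:0, B:1, C:3, D:4, E:2, F:1

Derivation:
Op 1: add_edge(B, D). Edges now: 1
Op 2: add_edge(B, E). Edges now: 2
Op 3: add_edge(F, C). Edges now: 3
Op 4: add_edge(F, D). Edges now: 4
Op 5: add_edge(E, D). Edges now: 5
Op 6: add_edge(C, D). Edges now: 6
Op 7: add_edge(A, B). Edges now: 7
Op 8: add_edge(A, F). Edges now: 8
Op 9: add_edge(E, C). Edges now: 9
Op 10: add_edge(A, C). Edges now: 10
Op 11: add_edge(A, E). Edges now: 11
Op 12: add_edge(A, D). Edges now: 12
Compute levels (Kahn BFS):
  sources (in-degree 0): A
  process A: level=0
    A->B: in-degree(B)=0, level(B)=1, enqueue
    A->C: in-degree(C)=2, level(C)>=1
    A->D: in-degree(D)=4, level(D)>=1
    A->E: in-degree(E)=1, level(E)>=1
    A->F: in-degree(F)=0, level(F)=1, enqueue
  process B: level=1
    B->D: in-degree(D)=3, level(D)>=2
    B->E: in-degree(E)=0, level(E)=2, enqueue
  process F: level=1
    F->C: in-degree(C)=1, level(C)>=2
    F->D: in-degree(D)=2, level(D)>=2
  process E: level=2
    E->C: in-degree(C)=0, level(C)=3, enqueue
    E->D: in-degree(D)=1, level(D)>=3
  process C: level=3
    C->D: in-degree(D)=0, level(D)=4, enqueue
  process D: level=4
All levels: A:0, B:1, C:3, D:4, E:2, F:1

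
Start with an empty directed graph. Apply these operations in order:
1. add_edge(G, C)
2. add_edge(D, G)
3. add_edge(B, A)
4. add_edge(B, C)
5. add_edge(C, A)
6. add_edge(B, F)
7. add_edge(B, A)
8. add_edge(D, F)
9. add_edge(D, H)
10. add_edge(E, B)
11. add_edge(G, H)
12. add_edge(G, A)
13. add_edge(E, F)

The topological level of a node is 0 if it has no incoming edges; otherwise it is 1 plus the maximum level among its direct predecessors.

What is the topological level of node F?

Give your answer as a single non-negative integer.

Answer: 2

Derivation:
Op 1: add_edge(G, C). Edges now: 1
Op 2: add_edge(D, G). Edges now: 2
Op 3: add_edge(B, A). Edges now: 3
Op 4: add_edge(B, C). Edges now: 4
Op 5: add_edge(C, A). Edges now: 5
Op 6: add_edge(B, F). Edges now: 6
Op 7: add_edge(B, A) (duplicate, no change). Edges now: 6
Op 8: add_edge(D, F). Edges now: 7
Op 9: add_edge(D, H). Edges now: 8
Op 10: add_edge(E, B). Edges now: 9
Op 11: add_edge(G, H). Edges now: 10
Op 12: add_edge(G, A). Edges now: 11
Op 13: add_edge(E, F). Edges now: 12
Compute levels (Kahn BFS):
  sources (in-degree 0): D, E
  process D: level=0
    D->F: in-degree(F)=2, level(F)>=1
    D->G: in-degree(G)=0, level(G)=1, enqueue
    D->H: in-degree(H)=1, level(H)>=1
  process E: level=0
    E->B: in-degree(B)=0, level(B)=1, enqueue
    E->F: in-degree(F)=1, level(F)>=1
  process G: level=1
    G->A: in-degree(A)=2, level(A)>=2
    G->C: in-degree(C)=1, level(C)>=2
    G->H: in-degree(H)=0, level(H)=2, enqueue
  process B: level=1
    B->A: in-degree(A)=1, level(A)>=2
    B->C: in-degree(C)=0, level(C)=2, enqueue
    B->F: in-degree(F)=0, level(F)=2, enqueue
  process H: level=2
  process C: level=2
    C->A: in-degree(A)=0, level(A)=3, enqueue
  process F: level=2
  process A: level=3
All levels: A:3, B:1, C:2, D:0, E:0, F:2, G:1, H:2
level(F) = 2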